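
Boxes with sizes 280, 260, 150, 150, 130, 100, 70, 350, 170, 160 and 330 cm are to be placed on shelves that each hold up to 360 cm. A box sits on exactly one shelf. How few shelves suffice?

7

Total = 350 + 330 + 280 + 260 + 170 + 160 + 150 + 150 + 130 + 100 + 70 = 2150 cm.
Lower bound: ⌈2150/360⌉ = 6 shelves.
A packing using 7 shelves:
  shelf 1: 350 = 350
  shelf 2: 330 = 330
  shelf 3: 280 + 70 = 350
  shelf 4: 260 + 100 = 360
  shelf 5: 170 + 160 = 330
  shelf 6: 150 + 150 = 300
  shelf 7: 130 = 130
No arrangement into 6 shelves stays within capacity, so 7 is optimal.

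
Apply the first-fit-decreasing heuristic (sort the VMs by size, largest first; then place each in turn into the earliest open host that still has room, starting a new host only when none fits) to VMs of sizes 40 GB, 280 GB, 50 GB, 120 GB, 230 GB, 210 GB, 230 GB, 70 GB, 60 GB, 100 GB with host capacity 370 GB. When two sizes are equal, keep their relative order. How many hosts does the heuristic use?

4

Sorted descending: 280, 230, 230, 210, 120, 100, 70, 60, 50, 40.
  280 → host 1 (new)  [load 280/370]
  230 → host 2 (new)  [load 230/370]
  230 → host 3 (new)  [load 230/370]
  210 → host 4 (new)  [load 210/370]
  120 → host 2  [load 350/370]
  100 → host 3  [load 330/370]
  70 → host 1  [load 350/370]
  60 → host 4  [load 270/370]
  50 → host 4  [load 320/370]
  40 → host 3  [load 370/370]
4 hosts opened.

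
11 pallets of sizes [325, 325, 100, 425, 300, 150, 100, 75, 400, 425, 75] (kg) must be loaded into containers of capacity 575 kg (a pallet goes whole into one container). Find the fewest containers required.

Total = 425 + 425 + 400 + 325 + 325 + 300 + 150 + 100 + 100 + 75 + 75 = 2700 kg.
Lower bound: ⌈2700/575⌉ = 5 containers.
Also, 6 pallets each exceed 575/2 kg, and no two of those can share a container, so at least 6 containers are needed.
A packing using 6 containers:
  container 1: 425 + 150 = 575
  container 2: 425 + 100 = 525
  container 3: 400 + 100 + 75 = 575
  container 4: 325 + 75 = 400
  container 5: 325 = 325
  container 6: 300 = 300
This matches the lower bound, so 6 is optimal.

6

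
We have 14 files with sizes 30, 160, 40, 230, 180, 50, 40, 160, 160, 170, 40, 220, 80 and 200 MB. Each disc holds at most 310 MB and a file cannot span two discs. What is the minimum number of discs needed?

Total = 230 + 220 + 200 + 180 + 170 + 160 + 160 + 160 + 80 + 50 + 40 + 40 + 40 + 30 = 1760 MB.
Lower bound: ⌈1760/310⌉ = 6 discs.
Also, 8 files each exceed 155 MB, and no two of those can share a disc, so at least 8 discs are needed.
A packing using 8 discs:
  disc 1: 230 + 80 = 310
  disc 2: 220 + 50 + 40 = 310
  disc 3: 200 + 40 + 40 + 30 = 310
  disc 4: 180 = 180
  disc 5: 170 = 170
  disc 6: 160 = 160
  disc 7: 160 = 160
  disc 8: 160 = 160
This matches the lower bound, so 8 is optimal.

8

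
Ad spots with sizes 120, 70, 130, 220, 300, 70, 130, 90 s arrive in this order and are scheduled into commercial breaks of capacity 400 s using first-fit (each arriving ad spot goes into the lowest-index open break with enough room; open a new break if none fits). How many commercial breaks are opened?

3

  120 → break 1 (new)  [load 120/400]
  70 → break 1  [load 190/400]
  130 → break 1  [load 320/400]
  220 → break 2 (new)  [load 220/400]
  300 → break 3 (new)  [load 300/400]
  70 → break 1  [load 390/400]
  130 → break 2  [load 350/400]
  90 → break 3  [load 390/400]
3 commercial breaks opened.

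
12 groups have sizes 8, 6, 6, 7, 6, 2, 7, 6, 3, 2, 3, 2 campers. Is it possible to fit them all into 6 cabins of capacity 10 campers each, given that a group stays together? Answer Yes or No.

No

Total = 58 campers; ⌈58/10⌉ = 6.
7 groups each exceed half the capacity and cannot share a cabin, forcing at least 7 cabins.
At least 7 cabins are required, but only 6 are allowed.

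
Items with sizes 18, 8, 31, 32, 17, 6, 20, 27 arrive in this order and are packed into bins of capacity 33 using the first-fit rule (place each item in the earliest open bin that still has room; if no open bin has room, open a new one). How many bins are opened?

  18 → bin 1 (new)  [load 18/33]
  8 → bin 1  [load 26/33]
  31 → bin 2 (new)  [load 31/33]
  32 → bin 3 (new)  [load 32/33]
  17 → bin 4 (new)  [load 17/33]
  6 → bin 1  [load 32/33]
  20 → bin 5 (new)  [load 20/33]
  27 → bin 6 (new)  [load 27/33]
6 bins opened.

6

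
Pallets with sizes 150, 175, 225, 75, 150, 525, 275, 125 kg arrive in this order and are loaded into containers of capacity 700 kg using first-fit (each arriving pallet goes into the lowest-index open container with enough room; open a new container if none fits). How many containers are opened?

  150 → container 1 (new)  [load 150/700]
  175 → container 1  [load 325/700]
  225 → container 1  [load 550/700]
  75 → container 1  [load 625/700]
  150 → container 2 (new)  [load 150/700]
  525 → container 2  [load 675/700]
  275 → container 3 (new)  [load 275/700]
  125 → container 3  [load 400/700]
3 containers opened.

3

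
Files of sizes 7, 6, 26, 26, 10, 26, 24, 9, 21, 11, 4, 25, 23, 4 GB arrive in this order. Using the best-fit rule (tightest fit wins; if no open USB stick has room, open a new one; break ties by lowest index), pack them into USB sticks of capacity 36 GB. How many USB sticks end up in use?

  7 → USB stick 1 (new)  [load 7/36]
  6 → USB stick 1  [load 13/36]
  26 → USB stick 2 (new)  [load 26/36]
  26 → USB stick 3 (new)  [load 26/36]
  10 → USB stick 2  [load 36/36]
  26 → USB stick 4 (new)  [load 26/36]
  24 → USB stick 5 (new)  [load 24/36]
  9 → USB stick 3  [load 35/36]
  21 → USB stick 1  [load 34/36]
  11 → USB stick 5  [load 35/36]
  4 → USB stick 4  [load 30/36]
  25 → USB stick 6 (new)  [load 25/36]
  23 → USB stick 7 (new)  [load 23/36]
  4 → USB stick 4  [load 34/36]
7 USB sticks opened.

7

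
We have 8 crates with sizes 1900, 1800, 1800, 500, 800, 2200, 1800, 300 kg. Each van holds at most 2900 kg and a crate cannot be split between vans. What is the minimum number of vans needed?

Total = 2200 + 1900 + 1800 + 1800 + 1800 + 800 + 500 + 300 = 11100 kg.
Lower bound: ⌈11100/2900⌉ = 4 vans.
Also, 5 crates each exceed 1450 kg, and no two of those can share a van, so at least 5 vans are needed.
A packing using 5 vans:
  van 1: 2200 + 500 = 2700
  van 2: 1900 + 800 = 2700
  van 3: 1800 + 300 = 2100
  van 4: 1800 = 1800
  van 5: 1800 = 1800
This matches the lower bound, so 5 is optimal.

5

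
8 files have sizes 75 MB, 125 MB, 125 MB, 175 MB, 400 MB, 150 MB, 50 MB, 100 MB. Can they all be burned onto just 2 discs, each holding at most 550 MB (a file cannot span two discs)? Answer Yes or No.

Total = 1200 MB; ⌈1200/550⌉ = 3.
At least 3 discs are required, but only 2 are allowed.

No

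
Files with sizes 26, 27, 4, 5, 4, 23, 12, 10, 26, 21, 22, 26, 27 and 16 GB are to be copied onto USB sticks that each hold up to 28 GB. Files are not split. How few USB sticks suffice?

Total = 27 + 27 + 26 + 26 + 26 + 23 + 22 + 21 + 16 + 12 + 10 + 5 + 4 + 4 = 249 GB.
Lower bound: ⌈249/28⌉ = 9 USB sticks.
A packing using 10 USB sticks:
  USB stick 1: 27 = 27
  USB stick 2: 27 = 27
  USB stick 3: 26 = 26
  USB stick 4: 26 = 26
  USB stick 5: 26 = 26
  USB stick 6: 23 + 5 = 28
  USB stick 7: 22 + 4 = 26
  USB stick 8: 21 + 4 = 25
  USB stick 9: 16 + 12 = 28
  USB stick 10: 10 = 10
No arrangement into 9 USB sticks stays within capacity, so 10 is optimal.

10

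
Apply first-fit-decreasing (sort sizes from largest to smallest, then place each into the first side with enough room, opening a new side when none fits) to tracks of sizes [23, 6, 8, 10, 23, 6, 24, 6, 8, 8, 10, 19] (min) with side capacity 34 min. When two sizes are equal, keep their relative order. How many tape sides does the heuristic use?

5

Sorted descending: 24, 23, 23, 19, 10, 10, 8, 8, 8, 6, 6, 6.
  24 → side 1 (new)  [load 24/34]
  23 → side 2 (new)  [load 23/34]
  23 → side 3 (new)  [load 23/34]
  19 → side 4 (new)  [load 19/34]
  10 → side 1  [load 34/34]
  10 → side 2  [load 33/34]
  8 → side 3  [load 31/34]
  8 → side 4  [load 27/34]
  8 → side 5 (new)  [load 8/34]
  6 → side 4  [load 33/34]
  6 → side 5  [load 14/34]
  6 → side 5  [load 20/34]
5 tape sides opened.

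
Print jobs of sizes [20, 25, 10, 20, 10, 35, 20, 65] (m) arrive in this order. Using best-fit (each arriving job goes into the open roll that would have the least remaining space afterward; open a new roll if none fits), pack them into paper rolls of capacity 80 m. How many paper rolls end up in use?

  20 → roll 1 (new)  [load 20/80]
  25 → roll 1  [load 45/80]
  10 → roll 1  [load 55/80]
  20 → roll 1  [load 75/80]
  10 → roll 2 (new)  [load 10/80]
  35 → roll 2  [load 45/80]
  20 → roll 2  [load 65/80]
  65 → roll 3 (new)  [load 65/80]
3 paper rolls opened.

3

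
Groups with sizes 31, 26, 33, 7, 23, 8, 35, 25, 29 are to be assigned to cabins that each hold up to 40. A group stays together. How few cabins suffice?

Total = 35 + 33 + 31 + 29 + 26 + 25 + 23 + 8 + 7 = 217.
Lower bound: ⌈217/40⌉ = 6 cabins.
Also, 7 groups each exceed 20, and no two of those can share a cabin, so at least 7 cabins are needed.
A packing using 7 cabins:
  cabin 1: 35 = 35
  cabin 2: 33 + 7 = 40
  cabin 3: 31 + 8 = 39
  cabin 4: 29 = 29
  cabin 5: 26 = 26
  cabin 6: 25 = 25
  cabin 7: 23 = 23
This matches the lower bound, so 7 is optimal.

7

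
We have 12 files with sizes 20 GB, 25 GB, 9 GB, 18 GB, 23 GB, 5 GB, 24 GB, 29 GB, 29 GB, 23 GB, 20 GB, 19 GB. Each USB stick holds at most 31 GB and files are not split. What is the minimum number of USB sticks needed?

10

Total = 29 + 29 + 25 + 24 + 23 + 23 + 20 + 20 + 19 + 18 + 9 + 5 = 244 GB.
Lower bound: ⌈244/31⌉ = 8 USB sticks.
Also, 10 files each exceed 31/2 GB, and no two of those can share a USB stick, so at least 10 USB sticks are needed.
A packing using 10 USB sticks:
  USB stick 1: 29 = 29
  USB stick 2: 29 = 29
  USB stick 3: 25 + 5 = 30
  USB stick 4: 24 = 24
  USB stick 5: 23 = 23
  USB stick 6: 23 = 23
  USB stick 7: 20 + 9 = 29
  USB stick 8: 20 = 20
  USB stick 9: 19 = 19
  USB stick 10: 18 = 18
This matches the lower bound, so 10 is optimal.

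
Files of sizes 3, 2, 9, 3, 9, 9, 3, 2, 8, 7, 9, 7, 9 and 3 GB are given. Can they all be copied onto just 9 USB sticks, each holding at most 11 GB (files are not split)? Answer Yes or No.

Yes

A valid assignment using 9 USB sticks:
  USB stick 1: 9 + 2 = 11
  USB stick 2: 9 + 2 = 11
  USB stick 3: 9 = 9
  USB stick 4: 9 = 9
  USB stick 5: 9 = 9
  USB stick 6: 8 + 3 = 11
  USB stick 7: 7 + 3 = 10
  USB stick 8: 7 + 3 = 10
  USB stick 9: 3 = 3
Every load is within 11 GB, so 9 USB sticks suffice.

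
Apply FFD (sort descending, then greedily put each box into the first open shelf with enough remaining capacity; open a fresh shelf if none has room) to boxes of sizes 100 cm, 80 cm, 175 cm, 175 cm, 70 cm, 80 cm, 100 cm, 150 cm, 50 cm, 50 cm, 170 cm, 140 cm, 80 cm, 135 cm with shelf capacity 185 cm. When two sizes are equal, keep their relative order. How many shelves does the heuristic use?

Sorted descending: 175, 175, 170, 150, 140, 135, 100, 100, 80, 80, 80, 70, 50, 50.
  175 → shelf 1 (new)  [load 175/185]
  175 → shelf 2 (new)  [load 175/185]
  170 → shelf 3 (new)  [load 170/185]
  150 → shelf 4 (new)  [load 150/185]
  140 → shelf 5 (new)  [load 140/185]
  135 → shelf 6 (new)  [load 135/185]
  100 → shelf 7 (new)  [load 100/185]
  100 → shelf 8 (new)  [load 100/185]
  80 → shelf 7  [load 180/185]
  80 → shelf 8  [load 180/185]
  80 → shelf 9 (new)  [load 80/185]
  70 → shelf 9  [load 150/185]
  50 → shelf 6  [load 185/185]
  50 → shelf 10 (new)  [load 50/185]
10 shelves opened.

10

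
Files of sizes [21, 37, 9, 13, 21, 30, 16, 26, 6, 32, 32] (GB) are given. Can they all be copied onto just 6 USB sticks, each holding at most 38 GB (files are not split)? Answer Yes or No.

Total = 243 GB; ⌈243/38⌉ = 7.
At least 7 USB sticks are required, but only 6 are allowed.

No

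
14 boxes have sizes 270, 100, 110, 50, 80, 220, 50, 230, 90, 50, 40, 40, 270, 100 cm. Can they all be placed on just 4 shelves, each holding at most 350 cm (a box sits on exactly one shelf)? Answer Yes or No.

Total = 1700 cm; ⌈1700/350⌉ = 5.
At least 5 shelves are required, but only 4 are allowed.

No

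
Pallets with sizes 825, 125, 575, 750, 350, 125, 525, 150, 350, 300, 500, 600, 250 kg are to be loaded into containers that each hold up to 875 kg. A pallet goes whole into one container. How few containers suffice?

Total = 825 + 750 + 600 + 575 + 525 + 500 + 350 + 350 + 300 + 250 + 150 + 125 + 125 = 5425 kg.
Lower bound: ⌈5425/875⌉ = 7 containers.
A packing using 7 containers:
  container 1: 825 = 825
  container 2: 750 + 125 = 875
  container 3: 600 + 250 = 850
  container 4: 575 + 300 = 875
  container 5: 525 + 350 = 875
  container 6: 500 + 350 = 850
  container 7: 150 + 125 = 275
This matches the lower bound, so 7 is optimal.

7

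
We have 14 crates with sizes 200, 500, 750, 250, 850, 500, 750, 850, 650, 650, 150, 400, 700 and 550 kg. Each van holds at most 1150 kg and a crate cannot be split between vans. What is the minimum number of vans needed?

8

Total = 850 + 850 + 750 + 750 + 700 + 650 + 650 + 550 + 500 + 500 + 400 + 250 + 200 + 150 = 7750 kg.
Lower bound: ⌈7750/1150⌉ = 7 vans.
A packing using 8 vans:
  van 1: 850 + 250 = 1100
  van 2: 850 + 200 = 1050
  van 3: 750 + 400 = 1150
  van 4: 750 + 150 = 900
  van 5: 700 = 700
  van 6: 650 + 500 = 1150
  van 7: 650 + 500 = 1150
  van 8: 550 = 550
No arrangement into 7 vans stays within capacity, so 8 is optimal.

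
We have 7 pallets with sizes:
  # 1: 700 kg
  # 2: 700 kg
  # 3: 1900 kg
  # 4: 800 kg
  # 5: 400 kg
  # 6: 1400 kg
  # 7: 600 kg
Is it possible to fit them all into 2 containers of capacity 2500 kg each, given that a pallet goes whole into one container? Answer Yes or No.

No

Total = 6500 kg; ⌈6500/2500⌉ = 3.
At least 3 containers are required, but only 2 are allowed.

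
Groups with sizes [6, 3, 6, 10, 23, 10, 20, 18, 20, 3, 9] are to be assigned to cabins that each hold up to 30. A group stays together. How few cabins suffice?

5

Total = 23 + 20 + 20 + 18 + 10 + 10 + 9 + 6 + 6 + 3 + 3 = 128.
Lower bound: ⌈128/30⌉ = 5 cabins.
A packing using 5 cabins:
  cabin 1: 23 + 6 = 29
  cabin 2: 20 + 10 = 30
  cabin 3: 20 + 10 = 30
  cabin 4: 18 + 9 + 3 = 30
  cabin 5: 6 + 3 = 9
This matches the lower bound, so 5 is optimal.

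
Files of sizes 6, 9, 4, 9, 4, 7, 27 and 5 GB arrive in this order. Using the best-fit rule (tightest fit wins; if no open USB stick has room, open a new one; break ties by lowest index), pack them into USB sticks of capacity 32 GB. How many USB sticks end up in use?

3

  6 → USB stick 1 (new)  [load 6/32]
  9 → USB stick 1  [load 15/32]
  4 → USB stick 1  [load 19/32]
  9 → USB stick 1  [load 28/32]
  4 → USB stick 1  [load 32/32]
  7 → USB stick 2 (new)  [load 7/32]
  27 → USB stick 3 (new)  [load 27/32]
  5 → USB stick 3  [load 32/32]
3 USB sticks opened.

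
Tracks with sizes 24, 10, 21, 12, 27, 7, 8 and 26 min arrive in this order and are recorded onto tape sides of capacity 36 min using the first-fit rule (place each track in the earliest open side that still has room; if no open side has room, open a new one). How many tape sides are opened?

  24 → side 1 (new)  [load 24/36]
  10 → side 1  [load 34/36]
  21 → side 2 (new)  [load 21/36]
  12 → side 2  [load 33/36]
  27 → side 3 (new)  [load 27/36]
  7 → side 3  [load 34/36]
  8 → side 4 (new)  [load 8/36]
  26 → side 4  [load 34/36]
4 tape sides opened.

4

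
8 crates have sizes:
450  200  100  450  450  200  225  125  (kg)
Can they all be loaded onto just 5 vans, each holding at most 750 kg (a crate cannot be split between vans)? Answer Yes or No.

Yes

A valid assignment using 4 vans:
  van 1: 450 + 225 = 675
  van 2: 450 + 200 + 100 = 750
  van 3: 450 + 200 = 650
  van 4: 125 = 125
That uses only 4 ≤ 5, so 5 vans are enough.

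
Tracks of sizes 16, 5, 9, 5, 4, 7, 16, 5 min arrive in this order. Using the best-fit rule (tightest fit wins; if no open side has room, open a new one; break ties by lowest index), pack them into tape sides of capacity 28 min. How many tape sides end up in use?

  16 → side 1 (new)  [load 16/28]
  5 → side 1  [load 21/28]
  9 → side 2 (new)  [load 9/28]
  5 → side 1  [load 26/28]
  4 → side 2  [load 13/28]
  7 → side 2  [load 20/28]
  16 → side 3 (new)  [load 16/28]
  5 → side 2  [load 25/28]
3 tape sides opened.

3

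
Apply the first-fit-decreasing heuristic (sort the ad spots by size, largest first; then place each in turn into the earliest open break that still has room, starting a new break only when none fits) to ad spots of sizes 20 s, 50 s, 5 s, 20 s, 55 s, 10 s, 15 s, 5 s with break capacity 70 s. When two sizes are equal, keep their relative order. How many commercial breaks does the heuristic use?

3

Sorted descending: 55, 50, 20, 20, 15, 10, 5, 5.
  55 → break 1 (new)  [load 55/70]
  50 → break 2 (new)  [load 50/70]
  20 → break 2  [load 70/70]
  20 → break 3 (new)  [load 20/70]
  15 → break 1  [load 70/70]
  10 → break 3  [load 30/70]
  5 → break 3  [load 35/70]
  5 → break 3  [load 40/70]
3 commercial breaks opened.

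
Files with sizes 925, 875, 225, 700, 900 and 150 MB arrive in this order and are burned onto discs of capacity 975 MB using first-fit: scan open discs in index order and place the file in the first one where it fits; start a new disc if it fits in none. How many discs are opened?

  925 → disc 1 (new)  [load 925/975]
  875 → disc 2 (new)  [load 875/975]
  225 → disc 3 (new)  [load 225/975]
  700 → disc 3  [load 925/975]
  900 → disc 4 (new)  [load 900/975]
  150 → disc 5 (new)  [load 150/975]
5 discs opened.

5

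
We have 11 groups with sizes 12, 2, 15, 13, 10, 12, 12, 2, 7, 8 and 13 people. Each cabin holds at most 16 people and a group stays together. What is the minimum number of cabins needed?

8

Total = 15 + 13 + 13 + 12 + 12 + 12 + 10 + 8 + 7 + 2 + 2 = 106 people.
Lower bound: ⌈106/16⌉ = 7 cabins.
A packing using 8 cabins:
  cabin 1: 15 = 15
  cabin 2: 13 + 2 = 15
  cabin 3: 13 + 2 = 15
  cabin 4: 12 = 12
  cabin 5: 12 = 12
  cabin 6: 12 = 12
  cabin 7: 10 = 10
  cabin 8: 8 + 7 = 15
No arrangement into 7 cabins stays within capacity, so 8 is optimal.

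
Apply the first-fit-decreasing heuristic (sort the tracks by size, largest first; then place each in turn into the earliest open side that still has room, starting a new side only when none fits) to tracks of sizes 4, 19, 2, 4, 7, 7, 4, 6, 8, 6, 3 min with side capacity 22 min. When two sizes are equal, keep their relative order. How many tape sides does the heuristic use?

Sorted descending: 19, 8, 7, 7, 6, 6, 4, 4, 4, 3, 2.
  19 → side 1 (new)  [load 19/22]
  8 → side 2 (new)  [load 8/22]
  7 → side 2  [load 15/22]
  7 → side 2  [load 22/22]
  6 → side 3 (new)  [load 6/22]
  6 → side 3  [load 12/22]
  4 → side 3  [load 16/22]
  4 → side 3  [load 20/22]
  4 → side 4 (new)  [load 4/22]
  3 → side 1  [load 22/22]
  2 → side 3  [load 22/22]
4 tape sides opened.

4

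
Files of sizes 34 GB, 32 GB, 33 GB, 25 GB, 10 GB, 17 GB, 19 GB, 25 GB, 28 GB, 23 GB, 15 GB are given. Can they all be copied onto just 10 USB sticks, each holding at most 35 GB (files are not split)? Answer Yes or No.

Yes

A valid assignment using 9 USB sticks:
  USB stick 1: 34 = 34
  USB stick 2: 33 = 33
  USB stick 3: 32 = 32
  USB stick 4: 28 = 28
  USB stick 5: 25 + 10 = 35
  USB stick 6: 25 = 25
  USB stick 7: 23 = 23
  USB stick 8: 19 + 15 = 34
  USB stick 9: 17 = 17
That uses only 9 ≤ 10, so 10 USB sticks are enough.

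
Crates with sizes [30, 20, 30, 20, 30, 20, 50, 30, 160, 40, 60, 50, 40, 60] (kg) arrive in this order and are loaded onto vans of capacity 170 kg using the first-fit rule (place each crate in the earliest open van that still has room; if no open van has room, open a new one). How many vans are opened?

4

  30 → van 1 (new)  [load 30/170]
  20 → van 1  [load 50/170]
  30 → van 1  [load 80/170]
  20 → van 1  [load 100/170]
  30 → van 1  [load 130/170]
  20 → van 1  [load 150/170]
  50 → van 2 (new)  [load 50/170]
  30 → van 2  [load 80/170]
  160 → van 3 (new)  [load 160/170]
  40 → van 2  [load 120/170]
  60 → van 4 (new)  [load 60/170]
  50 → van 2  [load 170/170]
  40 → van 4  [load 100/170]
  60 → van 4  [load 160/170]
4 vans opened.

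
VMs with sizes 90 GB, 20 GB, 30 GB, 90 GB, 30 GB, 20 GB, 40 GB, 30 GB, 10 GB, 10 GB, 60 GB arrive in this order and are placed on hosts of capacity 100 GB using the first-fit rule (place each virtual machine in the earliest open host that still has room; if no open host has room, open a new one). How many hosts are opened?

5

  90 → host 1 (new)  [load 90/100]
  20 → host 2 (new)  [load 20/100]
  30 → host 2  [load 50/100]
  90 → host 3 (new)  [load 90/100]
  30 → host 2  [load 80/100]
  20 → host 2  [load 100/100]
  40 → host 4 (new)  [load 40/100]
  30 → host 4  [load 70/100]
  10 → host 1  [load 100/100]
  10 → host 3  [load 100/100]
  60 → host 5 (new)  [load 60/100]
5 hosts opened.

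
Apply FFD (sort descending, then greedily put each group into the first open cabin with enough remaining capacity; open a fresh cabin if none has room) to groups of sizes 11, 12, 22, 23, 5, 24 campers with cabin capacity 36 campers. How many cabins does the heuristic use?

3

Sorted descending: 24, 23, 22, 12, 11, 5.
  24 → cabin 1 (new)  [load 24/36]
  23 → cabin 2 (new)  [load 23/36]
  22 → cabin 3 (new)  [load 22/36]
  12 → cabin 1  [load 36/36]
  11 → cabin 2  [load 34/36]
  5 → cabin 3  [load 27/36]
3 cabins opened.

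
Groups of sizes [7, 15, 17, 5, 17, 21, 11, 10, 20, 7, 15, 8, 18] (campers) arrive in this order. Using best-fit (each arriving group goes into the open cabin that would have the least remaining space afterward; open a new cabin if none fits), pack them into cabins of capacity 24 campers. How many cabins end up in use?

8

  7 → cabin 1 (new)  [load 7/24]
  15 → cabin 1  [load 22/24]
  17 → cabin 2 (new)  [load 17/24]
  5 → cabin 2  [load 22/24]
  17 → cabin 3 (new)  [load 17/24]
  21 → cabin 4 (new)  [load 21/24]
  11 → cabin 5 (new)  [load 11/24]
  10 → cabin 5  [load 21/24]
  20 → cabin 6 (new)  [load 20/24]
  7 → cabin 3  [load 24/24]
  15 → cabin 7 (new)  [load 15/24]
  8 → cabin 7  [load 23/24]
  18 → cabin 8 (new)  [load 18/24]
8 cabins opened.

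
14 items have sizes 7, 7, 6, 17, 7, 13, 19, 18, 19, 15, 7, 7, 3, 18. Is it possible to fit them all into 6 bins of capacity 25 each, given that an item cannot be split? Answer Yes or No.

No

Total = 163; ⌈163/25⌉ = 7.
At least 7 bins are required, but only 6 are allowed.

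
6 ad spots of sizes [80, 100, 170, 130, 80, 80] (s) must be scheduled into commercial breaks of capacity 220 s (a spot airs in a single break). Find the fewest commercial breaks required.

4

Total = 170 + 130 + 100 + 80 + 80 + 80 = 640 s.
Lower bound: ⌈640/220⌉ = 3 commercial breaks.
A packing using 4 commercial breaks:
  break 1: 170 = 170
  break 2: 130 + 80 = 210
  break 3: 100 + 80 = 180
  break 4: 80 = 80
No arrangement into 3 commercial breaks stays within capacity, so 4 is optimal.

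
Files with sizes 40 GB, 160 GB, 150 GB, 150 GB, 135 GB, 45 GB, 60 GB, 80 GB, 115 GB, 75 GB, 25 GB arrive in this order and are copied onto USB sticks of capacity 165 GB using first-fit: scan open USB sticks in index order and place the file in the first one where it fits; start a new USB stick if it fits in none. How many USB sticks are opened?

7

  40 → USB stick 1 (new)  [load 40/165]
  160 → USB stick 2 (new)  [load 160/165]
  150 → USB stick 3 (new)  [load 150/165]
  150 → USB stick 4 (new)  [load 150/165]
  135 → USB stick 5 (new)  [load 135/165]
  45 → USB stick 1  [load 85/165]
  60 → USB stick 1  [load 145/165]
  80 → USB stick 6 (new)  [load 80/165]
  115 → USB stick 7 (new)  [load 115/165]
  75 → USB stick 6  [load 155/165]
  25 → USB stick 5  [load 160/165]
7 USB sticks opened.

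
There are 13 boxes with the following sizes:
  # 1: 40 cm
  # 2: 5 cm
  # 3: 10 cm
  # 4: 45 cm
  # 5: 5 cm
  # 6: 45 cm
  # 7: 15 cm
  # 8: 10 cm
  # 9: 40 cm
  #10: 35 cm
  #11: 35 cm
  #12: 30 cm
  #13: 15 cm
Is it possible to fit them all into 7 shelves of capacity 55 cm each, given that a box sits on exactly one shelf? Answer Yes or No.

A valid assignment using 7 shelves:
  shelf 1: 45 + 10 = 55
  shelf 2: 45 + 10 = 55
  shelf 3: 40 + 15 = 55
  shelf 4: 40 + 15 = 55
  shelf 5: 35 + 5 + 5 = 45
  shelf 6: 35 = 35
  shelf 7: 30 = 30
Every load is within 55 cm, so 7 shelves suffice.

Yes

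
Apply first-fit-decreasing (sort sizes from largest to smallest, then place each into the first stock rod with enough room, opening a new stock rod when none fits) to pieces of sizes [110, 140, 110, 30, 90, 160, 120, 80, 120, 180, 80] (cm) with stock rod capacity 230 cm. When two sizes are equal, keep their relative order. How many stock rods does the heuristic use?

6

Sorted descending: 180, 160, 140, 120, 120, 110, 110, 90, 80, 80, 30.
  180 → stock rod 1 (new)  [load 180/230]
  160 → stock rod 2 (new)  [load 160/230]
  140 → stock rod 3 (new)  [load 140/230]
  120 → stock rod 4 (new)  [load 120/230]
  120 → stock rod 5 (new)  [load 120/230]
  110 → stock rod 4  [load 230/230]
  110 → stock rod 5  [load 230/230]
  90 → stock rod 3  [load 230/230]
  80 → stock rod 6 (new)  [load 80/230]
  80 → stock rod 6  [load 160/230]
  30 → stock rod 1  [load 210/230]
6 stock rods opened.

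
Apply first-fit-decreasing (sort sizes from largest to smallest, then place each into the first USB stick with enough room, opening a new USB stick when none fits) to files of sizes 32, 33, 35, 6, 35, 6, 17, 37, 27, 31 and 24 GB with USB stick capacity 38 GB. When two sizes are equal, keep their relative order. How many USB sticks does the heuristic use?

Sorted descending: 37, 35, 35, 33, 32, 31, 27, 24, 17, 6, 6.
  37 → USB stick 1 (new)  [load 37/38]
  35 → USB stick 2 (new)  [load 35/38]
  35 → USB stick 3 (new)  [load 35/38]
  33 → USB stick 4 (new)  [load 33/38]
  32 → USB stick 5 (new)  [load 32/38]
  31 → USB stick 6 (new)  [load 31/38]
  27 → USB stick 7 (new)  [load 27/38]
  24 → USB stick 8 (new)  [load 24/38]
  17 → USB stick 9 (new)  [load 17/38]
  6 → USB stick 5  [load 38/38]
  6 → USB stick 6  [load 37/38]
9 USB sticks opened.

9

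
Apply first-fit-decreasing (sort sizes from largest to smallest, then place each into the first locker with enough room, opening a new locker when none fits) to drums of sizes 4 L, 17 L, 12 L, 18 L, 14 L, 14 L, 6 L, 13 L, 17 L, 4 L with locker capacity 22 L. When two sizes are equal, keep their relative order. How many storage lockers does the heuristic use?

Sorted descending: 18, 17, 17, 14, 14, 13, 12, 6, 4, 4.
  18 → locker 1 (new)  [load 18/22]
  17 → locker 2 (new)  [load 17/22]
  17 → locker 3 (new)  [load 17/22]
  14 → locker 4 (new)  [load 14/22]
  14 → locker 5 (new)  [load 14/22]
  13 → locker 6 (new)  [load 13/22]
  12 → locker 7 (new)  [load 12/22]
  6 → locker 4  [load 20/22]
  4 → locker 1  [load 22/22]
  4 → locker 2  [load 21/22]
7 storage lockers opened.

7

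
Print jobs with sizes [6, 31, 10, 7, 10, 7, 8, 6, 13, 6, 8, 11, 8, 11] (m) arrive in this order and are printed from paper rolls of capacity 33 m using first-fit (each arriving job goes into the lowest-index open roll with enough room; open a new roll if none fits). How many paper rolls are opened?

5

  6 → roll 1 (new)  [load 6/33]
  31 → roll 2 (new)  [load 31/33]
  10 → roll 1  [load 16/33]
  7 → roll 1  [load 23/33]
  10 → roll 1  [load 33/33]
  7 → roll 3 (new)  [load 7/33]
  8 → roll 3  [load 15/33]
  6 → roll 3  [load 21/33]
  13 → roll 4 (new)  [load 13/33]
  6 → roll 3  [load 27/33]
  8 → roll 4  [load 21/33]
  11 → roll 4  [load 32/33]
  8 → roll 5 (new)  [load 8/33]
  11 → roll 5  [load 19/33]
5 paper rolls opened.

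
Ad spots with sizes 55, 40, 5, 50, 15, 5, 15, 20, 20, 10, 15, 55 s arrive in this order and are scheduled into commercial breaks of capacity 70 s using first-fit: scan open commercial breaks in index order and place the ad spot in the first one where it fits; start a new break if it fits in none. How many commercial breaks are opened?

5

  55 → break 1 (new)  [load 55/70]
  40 → break 2 (new)  [load 40/70]
  5 → break 1  [load 60/70]
  50 → break 3 (new)  [load 50/70]
  15 → break 2  [load 55/70]
  5 → break 1  [load 65/70]
  15 → break 2  [load 70/70]
  20 → break 3  [load 70/70]
  20 → break 4 (new)  [load 20/70]
  10 → break 4  [load 30/70]
  15 → break 4  [load 45/70]
  55 → break 5 (new)  [load 55/70]
5 commercial breaks opened.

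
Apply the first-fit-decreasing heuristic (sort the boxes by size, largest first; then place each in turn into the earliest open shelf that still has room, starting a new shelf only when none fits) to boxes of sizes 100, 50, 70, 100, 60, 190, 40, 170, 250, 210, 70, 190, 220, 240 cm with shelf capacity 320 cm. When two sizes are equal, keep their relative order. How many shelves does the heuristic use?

7

Sorted descending: 250, 240, 220, 210, 190, 190, 170, 100, 100, 70, 70, 60, 50, 40.
  250 → shelf 1 (new)  [load 250/320]
  240 → shelf 2 (new)  [load 240/320]
  220 → shelf 3 (new)  [load 220/320]
  210 → shelf 4 (new)  [load 210/320]
  190 → shelf 5 (new)  [load 190/320]
  190 → shelf 6 (new)  [load 190/320]
  170 → shelf 7 (new)  [load 170/320]
  100 → shelf 3  [load 320/320]
  100 → shelf 4  [load 310/320]
  70 → shelf 1  [load 320/320]
  70 → shelf 2  [load 310/320]
  60 → shelf 5  [load 250/320]
  50 → shelf 5  [load 300/320]
  40 → shelf 6  [load 230/320]
7 shelves opened.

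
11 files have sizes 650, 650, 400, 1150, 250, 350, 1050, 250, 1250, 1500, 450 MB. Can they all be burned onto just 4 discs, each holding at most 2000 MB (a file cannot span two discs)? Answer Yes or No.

Total = 7950 MB; ⌈7950/2000⌉ = 4.
The bound of 4 does not rule out 4, but exhaustive search shows no assignment into 4 discs of capacity 2000 MB exists — the minimum is 5.

No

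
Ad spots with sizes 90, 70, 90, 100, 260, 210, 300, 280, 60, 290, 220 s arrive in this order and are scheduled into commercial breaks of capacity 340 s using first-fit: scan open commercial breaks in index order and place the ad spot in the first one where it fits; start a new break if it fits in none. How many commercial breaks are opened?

  90 → break 1 (new)  [load 90/340]
  70 → break 1  [load 160/340]
  90 → break 1  [load 250/340]
  100 → break 2 (new)  [load 100/340]
  260 → break 3 (new)  [load 260/340]
  210 → break 2  [load 310/340]
  300 → break 4 (new)  [load 300/340]
  280 → break 5 (new)  [load 280/340]
  60 → break 1  [load 310/340]
  290 → break 6 (new)  [load 290/340]
  220 → break 7 (new)  [load 220/340]
7 commercial breaks opened.

7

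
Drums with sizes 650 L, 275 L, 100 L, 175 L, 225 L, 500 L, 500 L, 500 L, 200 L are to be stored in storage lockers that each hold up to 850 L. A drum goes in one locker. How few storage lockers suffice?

4

Total = 650 + 500 + 500 + 500 + 275 + 225 + 200 + 175 + 100 = 3125 L.
Lower bound: ⌈3125/850⌉ = 4 storage lockers.
A packing using 4 storage lockers:
  locker 1: 650 + 200 = 850
  locker 2: 500 + 275 = 775
  locker 3: 500 + 225 + 100 = 825
  locker 4: 500 + 175 = 675
This matches the lower bound, so 4 is optimal.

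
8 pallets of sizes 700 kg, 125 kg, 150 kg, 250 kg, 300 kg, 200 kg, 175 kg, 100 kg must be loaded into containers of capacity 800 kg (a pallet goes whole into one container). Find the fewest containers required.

3

Total = 700 + 300 + 250 + 200 + 175 + 150 + 125 + 100 = 2000 kg.
Lower bound: ⌈2000/800⌉ = 3 containers.
A packing using 3 containers:
  container 1: 700 + 100 = 800
  container 2: 300 + 250 + 200 = 750
  container 3: 175 + 150 + 125 = 450
This matches the lower bound, so 3 is optimal.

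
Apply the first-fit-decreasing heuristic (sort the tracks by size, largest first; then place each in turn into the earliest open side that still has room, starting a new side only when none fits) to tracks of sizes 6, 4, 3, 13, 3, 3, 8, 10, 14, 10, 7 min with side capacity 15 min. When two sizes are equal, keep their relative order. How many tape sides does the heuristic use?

Sorted descending: 14, 13, 10, 10, 8, 7, 6, 4, 3, 3, 3.
  14 → side 1 (new)  [load 14/15]
  13 → side 2 (new)  [load 13/15]
  10 → side 3 (new)  [load 10/15]
  10 → side 4 (new)  [load 10/15]
  8 → side 5 (new)  [load 8/15]
  7 → side 5  [load 15/15]
  6 → side 6 (new)  [load 6/15]
  4 → side 3  [load 14/15]
  3 → side 4  [load 13/15]
  3 → side 6  [load 9/15]
  3 → side 6  [load 12/15]
6 tape sides opened.

6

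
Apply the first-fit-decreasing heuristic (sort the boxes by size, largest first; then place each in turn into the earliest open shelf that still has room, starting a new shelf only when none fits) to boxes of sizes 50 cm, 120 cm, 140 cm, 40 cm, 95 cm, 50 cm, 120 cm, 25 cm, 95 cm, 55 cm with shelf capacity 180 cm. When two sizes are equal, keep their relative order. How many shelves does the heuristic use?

5

Sorted descending: 140, 120, 120, 95, 95, 55, 50, 50, 40, 25.
  140 → shelf 1 (new)  [load 140/180]
  120 → shelf 2 (new)  [load 120/180]
  120 → shelf 3 (new)  [load 120/180]
  95 → shelf 4 (new)  [load 95/180]
  95 → shelf 5 (new)  [load 95/180]
  55 → shelf 2  [load 175/180]
  50 → shelf 3  [load 170/180]
  50 → shelf 4  [load 145/180]
  40 → shelf 1  [load 180/180]
  25 → shelf 4  [load 170/180]
5 shelves opened.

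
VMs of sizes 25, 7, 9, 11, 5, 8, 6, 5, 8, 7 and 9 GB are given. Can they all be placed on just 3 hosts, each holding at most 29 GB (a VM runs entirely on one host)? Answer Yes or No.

Total = 100 GB; ⌈100/29⌉ = 4.
At least 4 hosts are required, but only 3 are allowed.

No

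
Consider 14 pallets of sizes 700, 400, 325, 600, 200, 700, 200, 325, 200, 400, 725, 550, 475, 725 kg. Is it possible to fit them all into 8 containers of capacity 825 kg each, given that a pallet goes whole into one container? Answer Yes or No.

Total = 6525 kg; ⌈6525/825⌉ = 8.
The bound of 8 does not rule out 8, but exhaustive search shows no assignment into 8 containers of capacity 825 kg exists — the minimum is 9.

No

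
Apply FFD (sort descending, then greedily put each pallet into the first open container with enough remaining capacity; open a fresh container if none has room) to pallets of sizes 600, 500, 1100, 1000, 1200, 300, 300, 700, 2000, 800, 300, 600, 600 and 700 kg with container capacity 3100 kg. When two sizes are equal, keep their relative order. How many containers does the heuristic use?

4

Sorted descending: 2000, 1200, 1100, 1000, 800, 700, 700, 600, 600, 600, 500, 300, 300, 300.
  2000 → container 1 (new)  [load 2000/3100]
  1200 → container 2 (new)  [load 1200/3100]
  1100 → container 1  [load 3100/3100]
  1000 → container 2  [load 2200/3100]
  800 → container 2  [load 3000/3100]
  700 → container 3 (new)  [load 700/3100]
  700 → container 3  [load 1400/3100]
  600 → container 3  [load 2000/3100]
  600 → container 3  [load 2600/3100]
  600 → container 4 (new)  [load 600/3100]
  500 → container 3  [load 3100/3100]
  300 → container 4  [load 900/3100]
  300 → container 4  [load 1200/3100]
  300 → container 4  [load 1500/3100]
4 containers opened.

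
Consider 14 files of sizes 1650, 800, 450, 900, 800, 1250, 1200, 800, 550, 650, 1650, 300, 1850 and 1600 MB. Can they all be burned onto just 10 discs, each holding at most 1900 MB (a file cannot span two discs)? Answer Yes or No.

Yes

A valid assignment using 9 discs:
  disc 1: 1850 = 1850
  disc 2: 1650 = 1650
  disc 3: 1650 = 1650
  disc 4: 1600 + 300 = 1900
  disc 5: 1250 + 650 = 1900
  disc 6: 1200 + 550 = 1750
  disc 7: 900 + 800 = 1700
  disc 8: 800 + 800 = 1600
  disc 9: 450 = 450
That uses only 9 ≤ 10, so 10 discs are enough.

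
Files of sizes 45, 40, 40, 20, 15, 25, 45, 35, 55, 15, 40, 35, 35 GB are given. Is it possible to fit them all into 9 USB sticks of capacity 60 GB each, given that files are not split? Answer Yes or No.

A valid assignment using 9 USB sticks:
  USB stick 1: 55 = 55
  USB stick 2: 45 + 15 = 60
  USB stick 3: 45 + 15 = 60
  USB stick 4: 40 + 20 = 60
  USB stick 5: 40 = 40
  USB stick 6: 40 = 40
  USB stick 7: 35 + 25 = 60
  USB stick 8: 35 = 35
  USB stick 9: 35 = 35
Every load is within 60 GB, so 9 USB sticks suffice.

Yes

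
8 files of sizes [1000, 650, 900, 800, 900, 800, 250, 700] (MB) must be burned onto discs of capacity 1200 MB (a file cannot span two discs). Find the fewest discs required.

7

Total = 1000 + 900 + 900 + 800 + 800 + 700 + 650 + 250 = 6000 MB.
Lower bound: ⌈6000/1200⌉ = 5 discs.
Also, 7 files each exceed 600 MB, and no two of those can share a disc, so at least 7 discs are needed.
A packing using 7 discs:
  disc 1: 1000 = 1000
  disc 2: 900 + 250 = 1150
  disc 3: 900 = 900
  disc 4: 800 = 800
  disc 5: 800 = 800
  disc 6: 700 = 700
  disc 7: 650 = 650
This matches the lower bound, so 7 is optimal.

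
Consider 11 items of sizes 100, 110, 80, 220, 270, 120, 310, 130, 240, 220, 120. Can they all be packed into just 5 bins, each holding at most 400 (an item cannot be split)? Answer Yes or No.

No

Total = 1920; ⌈1920/400⌉ = 5.
The bound of 5 does not rule out 5, but exhaustive search shows no assignment into 5 bins of capacity 400 exists — the minimum is 6.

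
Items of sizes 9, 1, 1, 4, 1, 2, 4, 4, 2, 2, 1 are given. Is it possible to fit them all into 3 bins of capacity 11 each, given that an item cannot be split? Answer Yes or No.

A valid assignment using 3 bins:
  bin 1: 9 + 2 = 11
  bin 2: 4 + 4 + 2 + 1 = 11
  bin 3: 4 + 2 + 1 + 1 + 1 = 9
Every load is within 11, so 3 bins suffice.

Yes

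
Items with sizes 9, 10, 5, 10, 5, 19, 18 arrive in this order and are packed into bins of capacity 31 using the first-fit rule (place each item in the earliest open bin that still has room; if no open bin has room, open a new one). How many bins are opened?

  9 → bin 1 (new)  [load 9/31]
  10 → bin 1  [load 19/31]
  5 → bin 1  [load 24/31]
  10 → bin 2 (new)  [load 10/31]
  5 → bin 1  [load 29/31]
  19 → bin 2  [load 29/31]
  18 → bin 3 (new)  [load 18/31]
3 bins opened.

3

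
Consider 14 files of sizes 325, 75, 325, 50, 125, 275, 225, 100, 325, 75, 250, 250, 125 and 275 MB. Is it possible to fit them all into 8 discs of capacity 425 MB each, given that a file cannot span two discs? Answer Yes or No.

Yes

A valid assignment using 8 discs:
  disc 1: 325 + 100 = 425
  disc 2: 325 + 75 = 400
  disc 3: 325 + 75 = 400
  disc 4: 275 + 125 = 400
  disc 5: 275 + 125 = 400
  disc 6: 250 + 50 = 300
  disc 7: 250 = 250
  disc 8: 225 = 225
Every load is within 425 MB, so 8 discs suffice.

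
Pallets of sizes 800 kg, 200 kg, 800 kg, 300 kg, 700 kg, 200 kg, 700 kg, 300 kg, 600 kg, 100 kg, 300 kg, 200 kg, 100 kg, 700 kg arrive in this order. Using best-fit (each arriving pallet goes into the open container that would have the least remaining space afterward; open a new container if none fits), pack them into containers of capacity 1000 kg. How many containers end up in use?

6

  800 → container 1 (new)  [load 800/1000]
  200 → container 1  [load 1000/1000]
  800 → container 2 (new)  [load 800/1000]
  300 → container 3 (new)  [load 300/1000]
  700 → container 3  [load 1000/1000]
  200 → container 2  [load 1000/1000]
  700 → container 4 (new)  [load 700/1000]
  300 → container 4  [load 1000/1000]
  600 → container 5 (new)  [load 600/1000]
  100 → container 5  [load 700/1000]
  300 → container 5  [load 1000/1000]
  200 → container 6 (new)  [load 200/1000]
  100 → container 6  [load 300/1000]
  700 → container 6  [load 1000/1000]
6 containers opened.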